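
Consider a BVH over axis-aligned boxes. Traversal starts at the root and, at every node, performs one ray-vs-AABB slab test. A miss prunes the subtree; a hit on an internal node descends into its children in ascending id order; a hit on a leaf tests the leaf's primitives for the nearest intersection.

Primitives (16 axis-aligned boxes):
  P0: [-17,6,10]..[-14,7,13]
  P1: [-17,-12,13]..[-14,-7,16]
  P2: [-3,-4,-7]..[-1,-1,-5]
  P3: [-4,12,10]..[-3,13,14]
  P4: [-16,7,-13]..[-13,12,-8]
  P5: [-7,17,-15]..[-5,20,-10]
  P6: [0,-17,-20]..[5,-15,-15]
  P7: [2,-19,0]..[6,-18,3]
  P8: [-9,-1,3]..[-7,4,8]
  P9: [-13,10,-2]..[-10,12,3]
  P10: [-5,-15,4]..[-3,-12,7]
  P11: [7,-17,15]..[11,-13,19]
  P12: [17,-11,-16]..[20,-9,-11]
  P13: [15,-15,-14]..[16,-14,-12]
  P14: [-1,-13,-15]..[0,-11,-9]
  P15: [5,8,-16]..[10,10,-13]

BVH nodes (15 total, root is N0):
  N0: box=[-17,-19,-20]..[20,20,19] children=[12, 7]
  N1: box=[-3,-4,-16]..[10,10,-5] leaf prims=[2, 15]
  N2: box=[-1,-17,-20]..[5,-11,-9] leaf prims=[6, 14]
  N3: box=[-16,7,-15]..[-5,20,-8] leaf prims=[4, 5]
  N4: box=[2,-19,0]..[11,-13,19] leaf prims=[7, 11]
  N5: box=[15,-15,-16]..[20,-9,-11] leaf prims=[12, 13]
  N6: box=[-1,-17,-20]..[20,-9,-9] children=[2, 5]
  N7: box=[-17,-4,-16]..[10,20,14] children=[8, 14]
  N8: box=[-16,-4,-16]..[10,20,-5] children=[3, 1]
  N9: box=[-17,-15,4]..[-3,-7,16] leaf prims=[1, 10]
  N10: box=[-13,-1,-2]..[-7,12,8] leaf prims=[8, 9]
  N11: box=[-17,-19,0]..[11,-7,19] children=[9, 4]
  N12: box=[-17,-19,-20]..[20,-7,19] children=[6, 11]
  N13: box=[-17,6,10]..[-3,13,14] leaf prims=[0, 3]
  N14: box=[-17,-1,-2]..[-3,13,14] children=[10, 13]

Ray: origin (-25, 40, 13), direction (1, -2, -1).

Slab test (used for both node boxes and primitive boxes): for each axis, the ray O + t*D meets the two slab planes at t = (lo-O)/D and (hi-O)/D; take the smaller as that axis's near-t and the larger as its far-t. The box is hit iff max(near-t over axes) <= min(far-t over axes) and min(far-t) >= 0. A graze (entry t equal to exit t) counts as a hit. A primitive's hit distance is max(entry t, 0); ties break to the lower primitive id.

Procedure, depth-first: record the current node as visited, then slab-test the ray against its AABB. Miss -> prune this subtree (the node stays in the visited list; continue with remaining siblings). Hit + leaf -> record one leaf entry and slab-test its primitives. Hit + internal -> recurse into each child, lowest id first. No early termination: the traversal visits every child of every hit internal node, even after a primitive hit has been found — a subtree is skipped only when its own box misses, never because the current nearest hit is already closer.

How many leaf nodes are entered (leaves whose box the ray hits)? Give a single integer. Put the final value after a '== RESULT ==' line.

Walk:
N0 x:[8,45] y:[10,59/2] z:[-6,33] -> hit [10,59/2], descend [7, 12]
  N7 x:[8,35] y:[10,22] z:[-1,29] -> hit [10,22], descend [8, 14]
    N8 x:[9,35] y:[10,22] z:[18,29] -> hit [18,22], descend [1, 3]
      N1 x:[22,35] y:[15,22] z:[18,29] -> hit [22,22] leaf, test {P2(miss), P15(miss)}
      N3 x:[9,20] y:[10,33/2] z:[21,28] -> miss, prune
    N14 x:[8,22] y:[27/2,41/2] z:[-1,15] -> hit [27/2,15], descend [10, 13]
      N10 x:[12,18] y:[14,41/2] z:[5,15] -> hit [14,15] leaf, test {P8(miss), P9@t=14}
      N13 x:[8,22] y:[27/2,17] z:[-1,3] -> miss, prune
  N12 x:[8,45] y:[47/2,59/2] z:[-6,33] -> hit [47/2,59/2], descend [6, 11]
    N6 x:[24,45] y:[49/2,57/2] z:[22,33] -> hit [49/2,57/2], descend [2, 5]
      N2 x:[24,30] y:[51/2,57/2] z:[22,33] -> hit [51/2,57/2] leaf, test {P6@t=28, P14(miss)}
      N5 x:[40,45] y:[49/2,55/2] z:[24,29] -> miss, prune
    N11 x:[8,36] y:[47/2,59/2] z:[-6,13] -> miss, prune

Visited [0, 7, 8, 1, 3, 14, 10, 13, 12, 6, 2, 5, 11]. Tests: 13 box, 3 leaf. Nearest: P9.

== RESULT ==
3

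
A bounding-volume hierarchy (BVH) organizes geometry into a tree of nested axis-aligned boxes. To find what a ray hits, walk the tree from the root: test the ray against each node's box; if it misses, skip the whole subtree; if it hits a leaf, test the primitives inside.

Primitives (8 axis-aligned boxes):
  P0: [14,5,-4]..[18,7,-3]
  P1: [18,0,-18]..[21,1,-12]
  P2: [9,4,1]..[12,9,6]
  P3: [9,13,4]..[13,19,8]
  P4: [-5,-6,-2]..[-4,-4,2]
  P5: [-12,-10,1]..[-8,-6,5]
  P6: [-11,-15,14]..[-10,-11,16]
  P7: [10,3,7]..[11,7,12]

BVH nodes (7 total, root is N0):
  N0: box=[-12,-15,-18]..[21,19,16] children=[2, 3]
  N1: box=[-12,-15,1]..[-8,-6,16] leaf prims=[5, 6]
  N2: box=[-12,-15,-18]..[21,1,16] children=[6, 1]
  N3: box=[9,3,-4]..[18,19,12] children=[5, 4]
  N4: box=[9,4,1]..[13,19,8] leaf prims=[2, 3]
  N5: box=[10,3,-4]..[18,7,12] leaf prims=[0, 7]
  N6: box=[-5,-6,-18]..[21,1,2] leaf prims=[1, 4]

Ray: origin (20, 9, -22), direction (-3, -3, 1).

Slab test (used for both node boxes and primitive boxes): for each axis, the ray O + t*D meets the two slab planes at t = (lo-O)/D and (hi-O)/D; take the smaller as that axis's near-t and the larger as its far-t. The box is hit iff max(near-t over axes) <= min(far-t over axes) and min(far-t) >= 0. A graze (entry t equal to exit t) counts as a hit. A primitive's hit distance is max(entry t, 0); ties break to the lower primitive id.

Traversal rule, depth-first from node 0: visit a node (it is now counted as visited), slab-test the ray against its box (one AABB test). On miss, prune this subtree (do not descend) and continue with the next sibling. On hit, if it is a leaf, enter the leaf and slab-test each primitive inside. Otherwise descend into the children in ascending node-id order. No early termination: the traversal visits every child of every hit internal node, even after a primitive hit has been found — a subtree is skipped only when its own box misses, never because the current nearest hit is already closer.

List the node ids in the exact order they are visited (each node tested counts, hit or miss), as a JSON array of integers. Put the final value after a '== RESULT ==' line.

Traverse from the root:
N0 x:[-1/3,32/3] y:[-10/3,8] z:[4,38] -> hit [4,8], descend [2, 3]
  N2 x:[-1/3,32/3] y:[8/3,8] z:[4,38] -> hit [4,8], descend [1, 6]
    N1 x:[28/3,32/3] y:[5,8] z:[23,38] -> miss, prune
    N6 x:[-1/3,25/3] y:[8/3,5] z:[4,24] -> hit [4,5] leaf, test {P1(miss), P4(miss)}
  N3 x:[2/3,11/3] y:[-10/3,2] z:[18,34] -> miss, prune

Visited [0, 2, 1, 6, 3]. Tests: 5 box, 1 leaf. Nearest: miss.

== RESULT ==
[0, 2, 1, 6, 3]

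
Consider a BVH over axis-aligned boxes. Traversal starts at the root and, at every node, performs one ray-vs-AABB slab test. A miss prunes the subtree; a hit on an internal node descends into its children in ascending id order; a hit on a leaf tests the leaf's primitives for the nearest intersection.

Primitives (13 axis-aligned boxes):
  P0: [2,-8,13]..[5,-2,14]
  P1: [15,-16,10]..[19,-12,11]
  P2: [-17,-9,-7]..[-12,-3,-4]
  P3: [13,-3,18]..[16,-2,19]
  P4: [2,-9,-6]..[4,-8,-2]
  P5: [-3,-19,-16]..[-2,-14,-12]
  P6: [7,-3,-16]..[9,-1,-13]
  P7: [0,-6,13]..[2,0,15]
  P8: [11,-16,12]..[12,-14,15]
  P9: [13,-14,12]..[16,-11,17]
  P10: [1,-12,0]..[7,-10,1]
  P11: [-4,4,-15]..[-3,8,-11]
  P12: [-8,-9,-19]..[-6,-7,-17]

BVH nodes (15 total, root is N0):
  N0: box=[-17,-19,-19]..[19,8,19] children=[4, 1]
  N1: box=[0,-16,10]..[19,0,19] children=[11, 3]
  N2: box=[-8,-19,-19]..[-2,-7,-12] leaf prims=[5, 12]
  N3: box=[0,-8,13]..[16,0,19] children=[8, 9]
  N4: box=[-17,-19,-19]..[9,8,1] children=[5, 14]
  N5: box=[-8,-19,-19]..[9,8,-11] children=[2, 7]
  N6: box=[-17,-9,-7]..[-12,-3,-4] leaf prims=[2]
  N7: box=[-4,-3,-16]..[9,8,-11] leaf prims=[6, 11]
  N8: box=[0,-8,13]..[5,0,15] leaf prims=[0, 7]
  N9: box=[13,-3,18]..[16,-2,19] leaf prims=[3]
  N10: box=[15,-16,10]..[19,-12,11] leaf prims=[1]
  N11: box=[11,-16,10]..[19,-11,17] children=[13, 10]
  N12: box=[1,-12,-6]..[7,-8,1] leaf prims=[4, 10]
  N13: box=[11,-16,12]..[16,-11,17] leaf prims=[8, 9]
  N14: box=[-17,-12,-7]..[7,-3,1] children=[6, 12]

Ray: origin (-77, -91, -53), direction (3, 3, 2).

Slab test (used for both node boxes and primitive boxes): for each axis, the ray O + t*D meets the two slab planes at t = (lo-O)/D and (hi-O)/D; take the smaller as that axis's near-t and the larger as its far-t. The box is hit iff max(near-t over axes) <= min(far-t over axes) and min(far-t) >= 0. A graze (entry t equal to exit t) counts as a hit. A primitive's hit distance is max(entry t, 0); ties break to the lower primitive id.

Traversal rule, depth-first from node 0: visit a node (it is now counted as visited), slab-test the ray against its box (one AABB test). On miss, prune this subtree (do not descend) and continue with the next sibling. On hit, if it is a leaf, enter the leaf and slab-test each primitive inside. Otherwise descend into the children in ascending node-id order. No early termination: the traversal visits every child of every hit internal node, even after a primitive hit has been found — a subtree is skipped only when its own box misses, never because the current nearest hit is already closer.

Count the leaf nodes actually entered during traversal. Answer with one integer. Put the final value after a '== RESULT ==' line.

Trace the traversal:
N0 x:[20,32] y:[24,33] z:[17,36] -> hit [24,32], descend [1, 4]
  N1 x:[77/3,32] y:[25,91/3] z:[63/2,36] -> miss, prune
  N4 x:[20,86/3] y:[24,33] z:[17,27] -> hit [24,27], descend [5, 14]
    N5 x:[23,86/3] y:[24,33] z:[17,21] -> miss, prune
    N14 x:[20,28] y:[79/3,88/3] z:[23,27] -> hit [79/3,27], descend [6, 12]
      N6 x:[20,65/3] y:[82/3,88/3] z:[23,49/2] -> miss, prune
      N12 x:[26,28] y:[79/3,83/3] z:[47/2,27] -> hit [79/3,27] leaf, test {P4(miss), P10@t=53/2}

order=[0, 1, 4, 5, 14, 6, 12]  |boxes|=7  |leaves|=1  hit=P10

== RESULT ==
1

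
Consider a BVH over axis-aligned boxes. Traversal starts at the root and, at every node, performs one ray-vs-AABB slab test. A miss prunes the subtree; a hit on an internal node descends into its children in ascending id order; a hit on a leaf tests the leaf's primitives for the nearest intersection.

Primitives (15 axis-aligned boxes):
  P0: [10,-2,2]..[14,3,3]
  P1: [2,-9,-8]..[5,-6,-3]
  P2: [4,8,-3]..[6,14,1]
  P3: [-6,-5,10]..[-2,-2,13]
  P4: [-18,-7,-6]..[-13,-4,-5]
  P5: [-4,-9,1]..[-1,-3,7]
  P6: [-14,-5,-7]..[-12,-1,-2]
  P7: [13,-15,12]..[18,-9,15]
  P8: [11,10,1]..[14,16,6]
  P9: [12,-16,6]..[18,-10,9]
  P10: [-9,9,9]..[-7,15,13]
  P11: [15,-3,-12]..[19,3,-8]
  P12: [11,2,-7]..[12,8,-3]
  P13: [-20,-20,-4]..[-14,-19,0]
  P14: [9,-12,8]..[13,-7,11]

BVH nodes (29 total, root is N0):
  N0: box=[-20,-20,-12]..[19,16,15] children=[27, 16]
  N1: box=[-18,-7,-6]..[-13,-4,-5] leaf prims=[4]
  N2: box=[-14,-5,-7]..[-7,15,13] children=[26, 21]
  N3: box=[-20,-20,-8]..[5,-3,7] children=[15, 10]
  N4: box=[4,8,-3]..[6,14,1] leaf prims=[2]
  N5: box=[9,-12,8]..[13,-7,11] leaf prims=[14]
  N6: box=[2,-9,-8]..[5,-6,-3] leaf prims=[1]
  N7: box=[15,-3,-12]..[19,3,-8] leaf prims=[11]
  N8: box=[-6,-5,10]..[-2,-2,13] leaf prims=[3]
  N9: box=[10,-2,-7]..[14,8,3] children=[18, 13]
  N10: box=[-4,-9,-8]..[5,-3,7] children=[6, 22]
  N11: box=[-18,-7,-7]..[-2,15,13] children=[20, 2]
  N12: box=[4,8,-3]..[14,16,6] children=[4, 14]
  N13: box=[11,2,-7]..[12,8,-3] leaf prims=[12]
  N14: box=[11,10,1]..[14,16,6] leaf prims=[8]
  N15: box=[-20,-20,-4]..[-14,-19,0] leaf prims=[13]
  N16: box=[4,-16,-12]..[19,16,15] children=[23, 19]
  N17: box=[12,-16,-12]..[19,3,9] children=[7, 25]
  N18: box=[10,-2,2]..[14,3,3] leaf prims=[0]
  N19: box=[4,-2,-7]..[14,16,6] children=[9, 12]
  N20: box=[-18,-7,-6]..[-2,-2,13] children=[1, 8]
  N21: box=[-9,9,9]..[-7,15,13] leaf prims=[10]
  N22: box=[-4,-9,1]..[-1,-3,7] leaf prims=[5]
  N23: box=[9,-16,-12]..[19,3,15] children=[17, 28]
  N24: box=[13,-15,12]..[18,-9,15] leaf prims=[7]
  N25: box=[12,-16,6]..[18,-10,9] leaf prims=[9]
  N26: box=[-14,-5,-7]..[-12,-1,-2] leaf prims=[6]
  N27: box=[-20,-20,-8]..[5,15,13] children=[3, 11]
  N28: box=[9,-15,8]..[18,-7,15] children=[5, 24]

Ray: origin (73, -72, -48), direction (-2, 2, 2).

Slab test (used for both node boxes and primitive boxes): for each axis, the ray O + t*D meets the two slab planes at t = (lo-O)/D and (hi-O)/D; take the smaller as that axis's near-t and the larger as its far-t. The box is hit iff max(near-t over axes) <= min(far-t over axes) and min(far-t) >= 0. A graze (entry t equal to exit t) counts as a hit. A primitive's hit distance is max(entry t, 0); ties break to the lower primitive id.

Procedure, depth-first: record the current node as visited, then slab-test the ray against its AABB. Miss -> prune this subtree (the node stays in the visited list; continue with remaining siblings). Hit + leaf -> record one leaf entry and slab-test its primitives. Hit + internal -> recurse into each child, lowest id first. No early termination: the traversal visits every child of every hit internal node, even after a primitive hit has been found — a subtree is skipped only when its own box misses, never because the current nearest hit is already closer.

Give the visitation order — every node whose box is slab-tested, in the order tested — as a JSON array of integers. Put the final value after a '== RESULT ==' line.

Walk:
N0 x:[27,93/2] y:[26,44] z:[18,63/2] -> hit [27,63/2], descend [16, 27]
  N16 x:[27,69/2] y:[28,44] z:[18,63/2] -> hit [28,63/2], descend [19, 23]
    N19 x:[59/2,69/2] y:[35,44] z:[41/2,27] -> miss, prune
    N23 x:[27,32] y:[28,75/2] z:[18,63/2] -> hit [28,63/2], descend [17, 28]
      N17 x:[27,61/2] y:[28,75/2] z:[18,57/2] -> hit [28,57/2], descend [7, 25]
        N7 x:[27,29] y:[69/2,75/2] z:[18,20] -> miss, prune
        N25 x:[55/2,61/2] y:[28,31] z:[27,57/2] -> hit [28,57/2] leaf, test {P9@t=28}
      N28 x:[55/2,32] y:[57/2,65/2] z:[28,63/2] -> hit [57/2,63/2], descend [5, 24]
        N5 x:[30,32] y:[30,65/2] z:[28,59/2] -> miss, prune
        N24 x:[55/2,30] y:[57/2,63/2] z:[30,63/2] -> hit [30,30] leaf, test {P7@t=30}
  N27 x:[34,93/2] y:[26,87/2] z:[20,61/2] -> miss, prune

Visited [0, 16, 19, 23, 17, 7, 25, 28, 5, 24, 27]. Tests: 11 box, 2 leaf. Nearest: P9.

== RESULT ==
[0, 16, 19, 23, 17, 7, 25, 28, 5, 24, 27]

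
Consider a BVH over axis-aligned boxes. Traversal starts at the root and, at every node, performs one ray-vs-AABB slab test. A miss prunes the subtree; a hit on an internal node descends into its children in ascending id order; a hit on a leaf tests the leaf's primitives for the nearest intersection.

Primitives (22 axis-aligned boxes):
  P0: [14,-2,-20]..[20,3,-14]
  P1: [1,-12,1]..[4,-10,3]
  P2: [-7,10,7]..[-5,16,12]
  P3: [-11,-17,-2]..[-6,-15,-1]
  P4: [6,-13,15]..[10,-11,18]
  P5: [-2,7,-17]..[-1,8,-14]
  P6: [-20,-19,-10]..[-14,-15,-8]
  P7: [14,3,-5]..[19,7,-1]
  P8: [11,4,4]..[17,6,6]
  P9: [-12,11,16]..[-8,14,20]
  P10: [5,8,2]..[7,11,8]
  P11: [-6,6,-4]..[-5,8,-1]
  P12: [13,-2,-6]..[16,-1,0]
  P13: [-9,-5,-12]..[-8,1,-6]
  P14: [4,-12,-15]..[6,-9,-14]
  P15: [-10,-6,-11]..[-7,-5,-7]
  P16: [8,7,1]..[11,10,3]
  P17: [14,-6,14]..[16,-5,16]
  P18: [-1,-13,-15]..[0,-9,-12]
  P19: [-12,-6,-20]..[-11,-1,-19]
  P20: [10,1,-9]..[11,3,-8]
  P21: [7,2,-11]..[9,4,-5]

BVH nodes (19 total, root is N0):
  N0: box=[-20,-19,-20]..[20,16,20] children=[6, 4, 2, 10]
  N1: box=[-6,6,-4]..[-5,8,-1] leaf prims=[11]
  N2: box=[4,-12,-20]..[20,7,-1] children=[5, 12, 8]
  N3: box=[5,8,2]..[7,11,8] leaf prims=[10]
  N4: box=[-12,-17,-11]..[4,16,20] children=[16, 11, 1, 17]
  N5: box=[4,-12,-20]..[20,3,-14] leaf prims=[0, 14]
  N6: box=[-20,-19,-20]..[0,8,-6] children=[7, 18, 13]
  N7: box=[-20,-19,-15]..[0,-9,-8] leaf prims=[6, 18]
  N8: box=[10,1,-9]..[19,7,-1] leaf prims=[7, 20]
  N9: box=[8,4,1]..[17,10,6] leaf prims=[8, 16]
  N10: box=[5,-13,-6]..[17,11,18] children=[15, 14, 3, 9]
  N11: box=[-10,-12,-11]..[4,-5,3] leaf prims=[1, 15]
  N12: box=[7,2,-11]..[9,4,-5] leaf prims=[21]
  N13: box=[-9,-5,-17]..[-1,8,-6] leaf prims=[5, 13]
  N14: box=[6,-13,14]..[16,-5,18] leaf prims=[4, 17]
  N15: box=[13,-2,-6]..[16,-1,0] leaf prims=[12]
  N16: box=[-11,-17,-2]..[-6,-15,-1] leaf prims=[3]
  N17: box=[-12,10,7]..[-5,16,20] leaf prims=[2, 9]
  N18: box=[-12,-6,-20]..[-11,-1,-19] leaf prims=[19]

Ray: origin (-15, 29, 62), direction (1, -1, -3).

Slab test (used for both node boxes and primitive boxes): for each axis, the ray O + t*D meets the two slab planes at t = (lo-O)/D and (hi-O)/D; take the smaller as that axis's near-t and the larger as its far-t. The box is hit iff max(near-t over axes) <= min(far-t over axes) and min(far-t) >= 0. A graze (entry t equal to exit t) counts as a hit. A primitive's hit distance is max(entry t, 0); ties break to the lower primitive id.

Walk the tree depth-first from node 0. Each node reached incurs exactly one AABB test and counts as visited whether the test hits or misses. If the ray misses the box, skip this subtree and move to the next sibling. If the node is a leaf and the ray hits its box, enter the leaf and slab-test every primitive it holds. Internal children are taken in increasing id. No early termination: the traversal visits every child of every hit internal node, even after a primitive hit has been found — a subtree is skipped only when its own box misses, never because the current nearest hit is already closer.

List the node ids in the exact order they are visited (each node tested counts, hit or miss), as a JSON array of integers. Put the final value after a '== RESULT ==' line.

Walk:
N0 x:[-5,35] y:[13,48] z:[14,82/3] -> hit [14,82/3], descend [2, 4, 6, 10]
  N2 x:[19,35] y:[22,41] z:[21,82/3] -> hit [22,82/3], descend [5, 8, 12]
    N5 x:[19,35] y:[26,41] z:[76/3,82/3] -> hit [26,82/3] leaf, test {P0(miss), P14(miss)}
    N8 x:[25,34] y:[22,28] z:[21,71/3] -> miss, prune
    N12 x:[22,24] y:[25,27] z:[67/3,73/3] -> miss, prune
  N4 x:[3,19] y:[13,46] z:[14,73/3] -> hit [14,19], descend [1, 11, 16, 17]
    N1 x:[9,10] y:[21,23] z:[21,22] -> miss, prune
    N11 x:[5,19] y:[34,41] z:[59/3,73/3] -> miss, prune
    N16 x:[4,9] y:[44,46] z:[21,64/3] -> miss, prune
    N17 x:[3,10] y:[13,19] z:[14,55/3] -> miss, prune
  N6 x:[-5,15] y:[21,48] z:[68/3,82/3] -> miss, prune
  N10 x:[20,32] y:[18,42] z:[44/3,68/3] -> hit [20,68/3], descend [3, 9, 14, 15]
    N3 x:[20,22] y:[18,21] z:[18,20] -> hit [20,20] leaf, test {P10@t=20}
    N9 x:[23,32] y:[19,25] z:[56/3,61/3] -> miss, prune
    N14 x:[21,31] y:[34,42] z:[44/3,16] -> miss, prune
    N15 x:[28,31] y:[30,31] z:[62/3,68/3] -> miss, prune

16 AABB tests over nodes [0, 2, 5, 8, 12, 4, 1, 11, 16, 17, 6, 10, 3, 9, 14, 15]; 2 leaves entered; closest P10.

== RESULT ==
[0, 2, 5, 8, 12, 4, 1, 11, 16, 17, 6, 10, 3, 9, 14, 15]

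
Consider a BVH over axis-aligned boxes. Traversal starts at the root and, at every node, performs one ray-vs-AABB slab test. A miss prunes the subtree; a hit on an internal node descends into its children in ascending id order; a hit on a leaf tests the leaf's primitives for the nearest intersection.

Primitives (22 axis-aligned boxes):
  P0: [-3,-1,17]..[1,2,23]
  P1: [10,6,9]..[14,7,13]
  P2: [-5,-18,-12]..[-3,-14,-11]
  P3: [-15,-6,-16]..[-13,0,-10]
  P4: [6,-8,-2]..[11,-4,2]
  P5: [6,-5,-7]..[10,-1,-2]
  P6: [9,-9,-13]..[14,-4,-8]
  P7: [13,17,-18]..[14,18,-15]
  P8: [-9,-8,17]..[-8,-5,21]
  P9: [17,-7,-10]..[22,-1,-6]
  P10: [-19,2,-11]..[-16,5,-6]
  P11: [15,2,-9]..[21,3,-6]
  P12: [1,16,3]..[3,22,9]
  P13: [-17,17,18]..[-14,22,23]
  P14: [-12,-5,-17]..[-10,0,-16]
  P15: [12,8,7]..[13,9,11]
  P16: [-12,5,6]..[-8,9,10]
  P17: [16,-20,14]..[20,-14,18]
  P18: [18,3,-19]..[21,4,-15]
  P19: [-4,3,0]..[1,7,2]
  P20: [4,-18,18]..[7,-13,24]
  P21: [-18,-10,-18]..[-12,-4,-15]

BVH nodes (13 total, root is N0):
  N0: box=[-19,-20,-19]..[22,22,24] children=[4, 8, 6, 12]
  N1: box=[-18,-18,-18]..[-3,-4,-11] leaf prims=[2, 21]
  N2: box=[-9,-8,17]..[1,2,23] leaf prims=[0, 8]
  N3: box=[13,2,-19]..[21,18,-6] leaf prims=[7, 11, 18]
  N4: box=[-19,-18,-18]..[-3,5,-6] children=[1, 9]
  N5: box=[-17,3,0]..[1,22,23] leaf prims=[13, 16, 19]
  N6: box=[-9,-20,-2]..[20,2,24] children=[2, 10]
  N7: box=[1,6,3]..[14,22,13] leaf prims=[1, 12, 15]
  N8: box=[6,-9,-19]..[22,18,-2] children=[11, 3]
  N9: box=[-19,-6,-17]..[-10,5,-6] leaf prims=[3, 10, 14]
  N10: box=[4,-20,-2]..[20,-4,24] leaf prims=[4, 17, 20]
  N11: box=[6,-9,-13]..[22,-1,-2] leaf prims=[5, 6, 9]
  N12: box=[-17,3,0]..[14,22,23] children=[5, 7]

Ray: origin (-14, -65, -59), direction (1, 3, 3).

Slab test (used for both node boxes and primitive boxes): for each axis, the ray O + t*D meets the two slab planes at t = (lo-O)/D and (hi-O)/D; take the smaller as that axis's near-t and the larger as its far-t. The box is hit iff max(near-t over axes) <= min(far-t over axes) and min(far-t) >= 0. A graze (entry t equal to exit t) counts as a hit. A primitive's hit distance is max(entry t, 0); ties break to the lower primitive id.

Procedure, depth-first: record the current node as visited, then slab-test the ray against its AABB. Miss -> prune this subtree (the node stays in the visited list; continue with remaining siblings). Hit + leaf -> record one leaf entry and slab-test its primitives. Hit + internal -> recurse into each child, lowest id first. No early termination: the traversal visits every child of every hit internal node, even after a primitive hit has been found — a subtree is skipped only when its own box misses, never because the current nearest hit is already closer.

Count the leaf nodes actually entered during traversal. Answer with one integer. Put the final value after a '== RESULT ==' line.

Traverse from the root:
N0 x:[-5,36] y:[15,29] z:[40/3,83/3] -> hit [15,83/3], descend [4, 6, 8, 12]
  N4 x:[-5,11] y:[47/3,70/3] z:[41/3,53/3] -> miss, prune
  N6 x:[5,34] y:[15,67/3] z:[19,83/3] -> hit [19,67/3], descend [2, 10]
    N2 x:[5,15] y:[19,67/3] z:[76/3,82/3] -> miss, prune
    N10 x:[18,34] y:[15,61/3] z:[19,83/3] -> hit [19,61/3] leaf, test {P4@t=20, P17(miss), P20(miss)}
  N8 x:[20,36] y:[56/3,83/3] z:[40/3,19] -> miss, prune
  N12 x:[-3,28] y:[68/3,29] z:[59/3,82/3] -> hit [68/3,82/3], descend [5, 7]
    N5 x:[-3,15] y:[68/3,29] z:[59/3,82/3] -> miss, prune
    N7 x:[15,28] y:[71/3,29] z:[62/3,24] -> hit [71/3,24] leaf, test {P1@t=24, P12(miss), P15(miss)}

order=[0, 4, 6, 2, 10, 8, 12, 5, 7]  |boxes|=9  |leaves|=2  hit=P4

== RESULT ==
2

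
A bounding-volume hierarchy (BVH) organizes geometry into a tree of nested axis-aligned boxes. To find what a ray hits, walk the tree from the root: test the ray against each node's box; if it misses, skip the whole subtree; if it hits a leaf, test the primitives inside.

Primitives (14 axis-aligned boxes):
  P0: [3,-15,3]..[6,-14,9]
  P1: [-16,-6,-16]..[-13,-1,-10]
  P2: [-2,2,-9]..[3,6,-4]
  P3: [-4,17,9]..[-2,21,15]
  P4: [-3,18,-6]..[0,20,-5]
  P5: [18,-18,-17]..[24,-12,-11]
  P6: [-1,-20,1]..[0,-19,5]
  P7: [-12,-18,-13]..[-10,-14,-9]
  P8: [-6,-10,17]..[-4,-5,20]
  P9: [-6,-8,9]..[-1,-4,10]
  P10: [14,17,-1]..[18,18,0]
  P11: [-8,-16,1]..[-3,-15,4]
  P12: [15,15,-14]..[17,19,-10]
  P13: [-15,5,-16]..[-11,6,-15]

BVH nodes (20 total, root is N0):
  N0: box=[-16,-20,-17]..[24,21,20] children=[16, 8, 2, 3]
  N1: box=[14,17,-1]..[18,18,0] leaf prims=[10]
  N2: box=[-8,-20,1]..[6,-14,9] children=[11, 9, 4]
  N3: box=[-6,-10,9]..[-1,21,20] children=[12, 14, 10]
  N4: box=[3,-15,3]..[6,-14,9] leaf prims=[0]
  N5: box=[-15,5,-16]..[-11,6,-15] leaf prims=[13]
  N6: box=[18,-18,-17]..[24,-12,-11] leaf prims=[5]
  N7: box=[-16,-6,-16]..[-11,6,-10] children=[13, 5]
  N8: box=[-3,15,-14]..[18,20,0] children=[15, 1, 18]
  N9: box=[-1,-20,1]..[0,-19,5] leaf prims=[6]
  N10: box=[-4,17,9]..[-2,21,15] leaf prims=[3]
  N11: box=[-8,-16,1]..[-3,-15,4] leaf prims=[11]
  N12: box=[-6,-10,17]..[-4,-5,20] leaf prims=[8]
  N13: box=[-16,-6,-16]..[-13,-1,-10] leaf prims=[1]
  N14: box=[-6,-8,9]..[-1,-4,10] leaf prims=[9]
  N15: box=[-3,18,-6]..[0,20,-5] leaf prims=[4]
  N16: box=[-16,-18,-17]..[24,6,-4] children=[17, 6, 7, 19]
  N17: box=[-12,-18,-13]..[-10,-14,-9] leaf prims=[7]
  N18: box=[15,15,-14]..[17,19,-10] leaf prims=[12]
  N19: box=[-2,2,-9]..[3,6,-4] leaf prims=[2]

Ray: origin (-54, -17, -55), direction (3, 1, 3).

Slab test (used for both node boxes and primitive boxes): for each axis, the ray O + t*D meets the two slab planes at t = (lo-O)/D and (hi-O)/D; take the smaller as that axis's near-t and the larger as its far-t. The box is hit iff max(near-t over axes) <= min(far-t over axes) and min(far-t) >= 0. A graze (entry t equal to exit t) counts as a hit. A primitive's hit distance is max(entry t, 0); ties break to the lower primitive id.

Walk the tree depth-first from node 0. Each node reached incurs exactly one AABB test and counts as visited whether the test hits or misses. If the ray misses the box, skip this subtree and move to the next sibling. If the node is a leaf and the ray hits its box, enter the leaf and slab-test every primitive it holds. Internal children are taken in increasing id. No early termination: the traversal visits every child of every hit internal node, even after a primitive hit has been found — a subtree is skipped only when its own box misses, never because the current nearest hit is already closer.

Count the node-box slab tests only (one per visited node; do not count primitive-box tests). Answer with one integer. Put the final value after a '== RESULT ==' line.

Walk:
N0 x:[38/3,26] y:[-3,38] z:[38/3,25] -> hit [38/3,25], descend [2, 3, 8, 16]
  N2 x:[46/3,20] y:[-3,3] z:[56/3,64/3] -> miss, prune
  N3 x:[16,53/3] y:[7,38] z:[64/3,25] -> miss, prune
  N8 x:[17,24] y:[32,37] z:[41/3,55/3] -> miss, prune
  N16 x:[38/3,26] y:[-1,23] z:[38/3,17] -> hit [38/3,17], descend [6, 7, 17, 19]
    N6 x:[24,26] y:[-1,5] z:[38/3,44/3] -> miss, prune
    N7 x:[38/3,43/3] y:[11,23] z:[13,15] -> hit [13,43/3], descend [5, 13]
      N5 x:[13,43/3] y:[22,23] z:[13,40/3] -> miss, prune
      N13 x:[38/3,41/3] y:[11,16] z:[13,15] -> hit [13,41/3] leaf, test {P1@t=13}
    N17 x:[14,44/3] y:[-1,3] z:[14,46/3] -> miss, prune
    N19 x:[52/3,19] y:[19,23] z:[46/3,17] -> miss, prune

Summary -> nodes [0, 2, 3, 8, 16, 6, 7, 5, 13, 17, 19]; box-tests=11; leaf-entries=1; first=P1

== RESULT ==
11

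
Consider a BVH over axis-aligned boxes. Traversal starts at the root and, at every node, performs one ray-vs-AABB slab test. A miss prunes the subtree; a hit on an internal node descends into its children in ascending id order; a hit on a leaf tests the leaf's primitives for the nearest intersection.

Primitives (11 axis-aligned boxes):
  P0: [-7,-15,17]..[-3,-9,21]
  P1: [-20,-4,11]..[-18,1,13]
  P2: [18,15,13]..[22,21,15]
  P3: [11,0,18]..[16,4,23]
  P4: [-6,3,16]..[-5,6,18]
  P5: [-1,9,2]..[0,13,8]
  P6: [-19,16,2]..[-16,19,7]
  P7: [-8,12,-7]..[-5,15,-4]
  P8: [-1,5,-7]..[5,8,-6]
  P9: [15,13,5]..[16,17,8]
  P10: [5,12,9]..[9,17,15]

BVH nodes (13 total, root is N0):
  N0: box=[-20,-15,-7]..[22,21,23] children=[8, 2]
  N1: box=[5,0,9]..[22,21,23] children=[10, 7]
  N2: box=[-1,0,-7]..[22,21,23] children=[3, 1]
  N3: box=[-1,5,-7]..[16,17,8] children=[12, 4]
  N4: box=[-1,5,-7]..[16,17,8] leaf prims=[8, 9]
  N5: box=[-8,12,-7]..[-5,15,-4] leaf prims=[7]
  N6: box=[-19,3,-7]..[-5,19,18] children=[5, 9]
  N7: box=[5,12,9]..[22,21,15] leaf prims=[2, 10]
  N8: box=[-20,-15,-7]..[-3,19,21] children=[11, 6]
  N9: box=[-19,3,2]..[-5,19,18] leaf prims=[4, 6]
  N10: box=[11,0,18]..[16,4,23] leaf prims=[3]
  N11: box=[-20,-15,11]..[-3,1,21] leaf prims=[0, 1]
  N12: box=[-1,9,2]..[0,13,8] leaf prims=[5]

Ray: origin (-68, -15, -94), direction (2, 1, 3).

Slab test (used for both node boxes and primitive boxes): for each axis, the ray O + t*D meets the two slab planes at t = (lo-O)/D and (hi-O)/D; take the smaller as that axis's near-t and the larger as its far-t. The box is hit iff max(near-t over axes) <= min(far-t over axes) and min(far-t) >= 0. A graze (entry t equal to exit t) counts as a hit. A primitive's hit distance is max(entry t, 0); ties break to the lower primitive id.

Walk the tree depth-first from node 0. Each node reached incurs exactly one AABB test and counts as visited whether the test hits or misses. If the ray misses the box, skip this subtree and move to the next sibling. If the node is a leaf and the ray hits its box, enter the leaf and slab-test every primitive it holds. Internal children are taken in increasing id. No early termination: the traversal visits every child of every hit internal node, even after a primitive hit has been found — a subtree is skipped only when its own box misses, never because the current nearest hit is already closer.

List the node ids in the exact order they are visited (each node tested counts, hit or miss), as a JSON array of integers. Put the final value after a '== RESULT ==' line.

Trace the traversal:
N0 x:[24,45] y:[0,36] z:[29,39] -> hit [29,36], descend [2, 8]
  N2 x:[67/2,45] y:[15,36] z:[29,39] -> hit [67/2,36], descend [1, 3]
    N1 x:[73/2,45] y:[15,36] z:[103/3,39] -> miss, prune
    N3 x:[67/2,42] y:[20,32] z:[29,34] -> miss, prune
  N8 x:[24,65/2] y:[0,34] z:[29,115/3] -> hit [29,65/2], descend [6, 11]
    N6 x:[49/2,63/2] y:[18,34] z:[29,112/3] -> hit [29,63/2], descend [5, 9]
      N5 x:[30,63/2] y:[27,30] z:[29,30] -> hit [30,30] leaf, test {P7@t=30}
      N9 x:[49/2,63/2] y:[18,34] z:[32,112/3] -> miss, prune
    N11 x:[24,65/2] y:[0,16] z:[35,115/3] -> miss, prune

Visited [0, 2, 1, 3, 8, 6, 5, 9, 11]. Tests: 9 box, 1 leaf. Nearest: P7.

== RESULT ==
[0, 2, 1, 3, 8, 6, 5, 9, 11]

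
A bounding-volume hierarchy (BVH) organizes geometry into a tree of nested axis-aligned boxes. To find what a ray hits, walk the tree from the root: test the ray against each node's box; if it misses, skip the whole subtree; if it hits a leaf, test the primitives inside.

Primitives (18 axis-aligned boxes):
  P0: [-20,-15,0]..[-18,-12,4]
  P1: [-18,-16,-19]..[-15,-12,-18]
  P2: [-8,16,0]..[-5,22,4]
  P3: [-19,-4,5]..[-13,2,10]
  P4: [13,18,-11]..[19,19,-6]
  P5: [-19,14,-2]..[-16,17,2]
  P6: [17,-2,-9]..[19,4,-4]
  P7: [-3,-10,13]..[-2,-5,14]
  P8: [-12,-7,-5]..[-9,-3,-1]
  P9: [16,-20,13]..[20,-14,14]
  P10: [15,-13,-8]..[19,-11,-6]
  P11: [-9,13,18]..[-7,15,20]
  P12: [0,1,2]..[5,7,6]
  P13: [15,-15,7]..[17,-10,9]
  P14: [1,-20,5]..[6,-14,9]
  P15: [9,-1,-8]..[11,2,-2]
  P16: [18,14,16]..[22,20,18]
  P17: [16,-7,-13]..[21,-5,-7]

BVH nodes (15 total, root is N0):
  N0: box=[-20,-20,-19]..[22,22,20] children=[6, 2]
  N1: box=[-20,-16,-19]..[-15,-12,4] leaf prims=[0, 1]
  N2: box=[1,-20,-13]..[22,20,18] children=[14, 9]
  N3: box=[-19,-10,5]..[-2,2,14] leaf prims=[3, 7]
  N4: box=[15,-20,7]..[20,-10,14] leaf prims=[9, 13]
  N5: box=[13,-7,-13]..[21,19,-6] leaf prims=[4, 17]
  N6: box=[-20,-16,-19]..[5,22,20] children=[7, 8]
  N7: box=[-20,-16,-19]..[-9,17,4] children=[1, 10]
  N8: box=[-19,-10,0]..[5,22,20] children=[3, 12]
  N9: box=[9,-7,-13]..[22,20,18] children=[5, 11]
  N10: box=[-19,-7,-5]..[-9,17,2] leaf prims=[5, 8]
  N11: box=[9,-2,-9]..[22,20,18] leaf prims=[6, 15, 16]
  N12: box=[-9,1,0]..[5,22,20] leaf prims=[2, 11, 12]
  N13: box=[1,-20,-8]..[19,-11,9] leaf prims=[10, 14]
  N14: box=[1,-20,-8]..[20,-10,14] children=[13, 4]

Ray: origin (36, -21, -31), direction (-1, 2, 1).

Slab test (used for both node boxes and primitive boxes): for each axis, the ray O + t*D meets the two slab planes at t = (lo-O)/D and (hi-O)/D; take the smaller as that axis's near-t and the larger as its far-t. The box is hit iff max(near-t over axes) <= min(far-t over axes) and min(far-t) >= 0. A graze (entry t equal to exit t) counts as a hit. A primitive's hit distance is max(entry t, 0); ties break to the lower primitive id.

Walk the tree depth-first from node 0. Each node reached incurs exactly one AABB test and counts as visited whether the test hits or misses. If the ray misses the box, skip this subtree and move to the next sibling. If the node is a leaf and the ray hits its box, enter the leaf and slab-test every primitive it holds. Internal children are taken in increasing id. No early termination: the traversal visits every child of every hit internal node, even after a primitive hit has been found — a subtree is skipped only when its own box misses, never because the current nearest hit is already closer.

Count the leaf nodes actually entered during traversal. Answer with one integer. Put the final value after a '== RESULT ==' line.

Traverse from the root:
N0 x:[14,56] y:[1/2,43/2] z:[12,51] -> hit [14,43/2], descend [2, 6]
  N2 x:[14,35] y:[1/2,41/2] z:[18,49] -> hit [18,41/2], descend [9, 14]
    N9 x:[14,27] y:[7,41/2] z:[18,49] -> hit [18,41/2], descend [5, 11]
      N5 x:[15,23] y:[7,20] z:[18,25] -> hit [18,20] leaf, test {P4@t=20, P17(miss)}
      N11 x:[14,27] y:[19/2,41/2] z:[22,49] -> miss, prune
    N14 x:[16,35] y:[1/2,11/2] z:[23,45] -> miss, prune
  N6 x:[31,56] y:[5/2,43/2] z:[12,51] -> miss, prune

order=[0, 2, 9, 5, 11, 14, 6]  |boxes|=7  |leaves|=1  hit=P4

== RESULT ==
1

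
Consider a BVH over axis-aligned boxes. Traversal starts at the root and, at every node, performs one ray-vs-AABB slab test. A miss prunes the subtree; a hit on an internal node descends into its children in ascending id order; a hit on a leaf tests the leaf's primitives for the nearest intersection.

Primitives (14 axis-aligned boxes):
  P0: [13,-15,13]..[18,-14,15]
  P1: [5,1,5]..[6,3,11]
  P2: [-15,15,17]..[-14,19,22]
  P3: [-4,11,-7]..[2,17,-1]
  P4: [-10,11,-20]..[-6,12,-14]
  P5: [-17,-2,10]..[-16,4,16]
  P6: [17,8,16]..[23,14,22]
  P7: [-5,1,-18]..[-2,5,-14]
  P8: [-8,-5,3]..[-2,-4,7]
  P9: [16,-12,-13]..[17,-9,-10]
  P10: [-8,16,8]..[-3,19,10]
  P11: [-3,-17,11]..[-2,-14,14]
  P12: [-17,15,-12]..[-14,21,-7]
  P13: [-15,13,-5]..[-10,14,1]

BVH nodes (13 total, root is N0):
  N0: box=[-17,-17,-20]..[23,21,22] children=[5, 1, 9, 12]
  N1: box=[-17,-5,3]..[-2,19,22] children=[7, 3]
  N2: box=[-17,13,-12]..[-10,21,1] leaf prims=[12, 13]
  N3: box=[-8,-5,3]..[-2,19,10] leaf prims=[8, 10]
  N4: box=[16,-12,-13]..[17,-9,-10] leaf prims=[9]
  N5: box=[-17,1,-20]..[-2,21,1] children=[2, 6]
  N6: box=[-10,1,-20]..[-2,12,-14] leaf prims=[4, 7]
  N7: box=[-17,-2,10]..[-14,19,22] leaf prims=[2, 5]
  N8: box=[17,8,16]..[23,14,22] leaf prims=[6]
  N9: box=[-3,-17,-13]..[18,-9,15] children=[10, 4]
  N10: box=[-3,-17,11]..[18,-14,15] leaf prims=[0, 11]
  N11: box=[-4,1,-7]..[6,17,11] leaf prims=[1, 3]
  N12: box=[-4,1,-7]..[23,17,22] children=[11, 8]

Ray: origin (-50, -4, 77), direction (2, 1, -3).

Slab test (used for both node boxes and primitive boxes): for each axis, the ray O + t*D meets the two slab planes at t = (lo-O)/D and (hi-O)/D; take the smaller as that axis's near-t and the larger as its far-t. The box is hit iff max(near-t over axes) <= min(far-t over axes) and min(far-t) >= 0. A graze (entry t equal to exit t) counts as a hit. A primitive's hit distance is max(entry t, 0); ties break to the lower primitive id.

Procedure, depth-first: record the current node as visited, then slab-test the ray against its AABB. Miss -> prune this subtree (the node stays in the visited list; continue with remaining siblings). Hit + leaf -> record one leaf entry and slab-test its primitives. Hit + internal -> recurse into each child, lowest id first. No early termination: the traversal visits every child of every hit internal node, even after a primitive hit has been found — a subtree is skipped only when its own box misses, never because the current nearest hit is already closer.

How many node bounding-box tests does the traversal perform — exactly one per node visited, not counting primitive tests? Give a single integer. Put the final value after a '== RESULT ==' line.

Walk:
N0 x:[33/2,73/2] y:[-13,25] z:[55/3,97/3] -> hit [55/3,25], descend [1, 5, 9, 12]
  N1 x:[33/2,24] y:[-1,23] z:[55/3,74/3] -> hit [55/3,23], descend [3, 7]
    N3 x:[21,24] y:[-1,23] z:[67/3,74/3] -> hit [67/3,23] leaf, test {P8(miss), P10@t=67/3}
    N7 x:[33/2,18] y:[2,23] z:[55/3,67/3] -> miss, prune
  N5 x:[33/2,24] y:[5,25] z:[76/3,97/3] -> miss, prune
  N9 x:[47/2,34] y:[-13,-5] z:[62/3,30] -> miss, prune
  N12 x:[23,73/2] y:[5,21] z:[55/3,28] -> miss, prune

Visited [0, 1, 3, 7, 5, 9, 12]. Tests: 7 box, 1 leaf. Nearest: P10.

== RESULT ==
7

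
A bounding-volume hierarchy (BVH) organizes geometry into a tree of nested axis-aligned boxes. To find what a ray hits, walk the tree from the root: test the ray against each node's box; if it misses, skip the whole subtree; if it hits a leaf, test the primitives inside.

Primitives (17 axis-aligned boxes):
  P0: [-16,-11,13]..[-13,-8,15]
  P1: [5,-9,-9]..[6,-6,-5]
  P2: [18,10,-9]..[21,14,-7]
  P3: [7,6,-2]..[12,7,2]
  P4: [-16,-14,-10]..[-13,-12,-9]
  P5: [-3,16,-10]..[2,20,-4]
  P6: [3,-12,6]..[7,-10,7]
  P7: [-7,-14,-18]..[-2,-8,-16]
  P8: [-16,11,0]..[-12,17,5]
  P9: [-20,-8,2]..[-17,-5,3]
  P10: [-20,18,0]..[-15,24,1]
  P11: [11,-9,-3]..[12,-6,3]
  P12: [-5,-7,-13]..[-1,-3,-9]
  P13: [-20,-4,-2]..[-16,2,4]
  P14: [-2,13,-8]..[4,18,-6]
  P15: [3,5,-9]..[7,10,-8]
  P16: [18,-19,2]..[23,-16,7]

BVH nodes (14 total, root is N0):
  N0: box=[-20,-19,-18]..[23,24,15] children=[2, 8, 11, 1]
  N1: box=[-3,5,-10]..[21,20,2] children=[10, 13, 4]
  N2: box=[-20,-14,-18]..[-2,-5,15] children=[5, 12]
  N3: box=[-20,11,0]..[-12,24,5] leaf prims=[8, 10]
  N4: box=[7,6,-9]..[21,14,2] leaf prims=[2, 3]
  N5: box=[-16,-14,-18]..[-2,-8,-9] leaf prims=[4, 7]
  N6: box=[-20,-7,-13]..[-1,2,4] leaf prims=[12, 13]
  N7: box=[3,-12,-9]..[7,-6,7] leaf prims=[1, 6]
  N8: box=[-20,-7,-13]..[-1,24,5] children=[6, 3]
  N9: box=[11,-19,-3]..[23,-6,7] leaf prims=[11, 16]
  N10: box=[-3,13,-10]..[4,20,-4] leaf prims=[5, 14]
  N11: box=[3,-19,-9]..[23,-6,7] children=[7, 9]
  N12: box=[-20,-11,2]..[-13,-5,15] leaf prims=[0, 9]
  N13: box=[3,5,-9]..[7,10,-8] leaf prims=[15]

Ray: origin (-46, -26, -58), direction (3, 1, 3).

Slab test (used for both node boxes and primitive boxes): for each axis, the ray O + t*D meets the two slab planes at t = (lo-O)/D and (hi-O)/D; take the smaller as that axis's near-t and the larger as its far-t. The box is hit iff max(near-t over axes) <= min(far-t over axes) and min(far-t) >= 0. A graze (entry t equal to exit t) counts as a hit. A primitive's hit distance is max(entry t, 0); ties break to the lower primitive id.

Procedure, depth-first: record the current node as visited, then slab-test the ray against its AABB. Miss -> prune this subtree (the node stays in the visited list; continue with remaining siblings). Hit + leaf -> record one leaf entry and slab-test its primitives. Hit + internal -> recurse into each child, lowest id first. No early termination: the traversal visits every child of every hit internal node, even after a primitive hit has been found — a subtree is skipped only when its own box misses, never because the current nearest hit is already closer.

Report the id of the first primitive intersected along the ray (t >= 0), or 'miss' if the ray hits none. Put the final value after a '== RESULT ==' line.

Traverse from the root:
N0 x:[26/3,23] y:[7,50] z:[40/3,73/3] -> hit [40/3,23], descend [1, 2, 8, 11]
  N1 x:[43/3,67/3] y:[31,46] z:[16,20] -> miss, prune
  N2 x:[26/3,44/3] y:[12,21] z:[40/3,73/3] -> hit [40/3,44/3], descend [5, 12]
    N5 x:[10,44/3] y:[12,18] z:[40/3,49/3] -> hit [40/3,44/3] leaf, test {P4(miss), P7@t=40/3}
    N12 x:[26/3,11] y:[15,21] z:[20,73/3] -> miss, prune
  N8 x:[26/3,15] y:[19,50] z:[15,21] -> miss, prune
  N11 x:[49/3,23] y:[7,20] z:[49/3,65/3] -> hit [49/3,20], descend [7, 9]
    N7 x:[49/3,53/3] y:[14,20] z:[49/3,65/3] -> hit [49/3,53/3] leaf, test {P1@t=17, P6(miss)}
    N9 x:[19,23] y:[7,20] z:[55/3,65/3] -> hit [19,20] leaf, test {P11@t=19, P16(miss)}

order=[0, 1, 2, 5, 12, 8, 11, 7, 9]  |boxes|=9  |leaves|=3  hit=P7

== RESULT ==
7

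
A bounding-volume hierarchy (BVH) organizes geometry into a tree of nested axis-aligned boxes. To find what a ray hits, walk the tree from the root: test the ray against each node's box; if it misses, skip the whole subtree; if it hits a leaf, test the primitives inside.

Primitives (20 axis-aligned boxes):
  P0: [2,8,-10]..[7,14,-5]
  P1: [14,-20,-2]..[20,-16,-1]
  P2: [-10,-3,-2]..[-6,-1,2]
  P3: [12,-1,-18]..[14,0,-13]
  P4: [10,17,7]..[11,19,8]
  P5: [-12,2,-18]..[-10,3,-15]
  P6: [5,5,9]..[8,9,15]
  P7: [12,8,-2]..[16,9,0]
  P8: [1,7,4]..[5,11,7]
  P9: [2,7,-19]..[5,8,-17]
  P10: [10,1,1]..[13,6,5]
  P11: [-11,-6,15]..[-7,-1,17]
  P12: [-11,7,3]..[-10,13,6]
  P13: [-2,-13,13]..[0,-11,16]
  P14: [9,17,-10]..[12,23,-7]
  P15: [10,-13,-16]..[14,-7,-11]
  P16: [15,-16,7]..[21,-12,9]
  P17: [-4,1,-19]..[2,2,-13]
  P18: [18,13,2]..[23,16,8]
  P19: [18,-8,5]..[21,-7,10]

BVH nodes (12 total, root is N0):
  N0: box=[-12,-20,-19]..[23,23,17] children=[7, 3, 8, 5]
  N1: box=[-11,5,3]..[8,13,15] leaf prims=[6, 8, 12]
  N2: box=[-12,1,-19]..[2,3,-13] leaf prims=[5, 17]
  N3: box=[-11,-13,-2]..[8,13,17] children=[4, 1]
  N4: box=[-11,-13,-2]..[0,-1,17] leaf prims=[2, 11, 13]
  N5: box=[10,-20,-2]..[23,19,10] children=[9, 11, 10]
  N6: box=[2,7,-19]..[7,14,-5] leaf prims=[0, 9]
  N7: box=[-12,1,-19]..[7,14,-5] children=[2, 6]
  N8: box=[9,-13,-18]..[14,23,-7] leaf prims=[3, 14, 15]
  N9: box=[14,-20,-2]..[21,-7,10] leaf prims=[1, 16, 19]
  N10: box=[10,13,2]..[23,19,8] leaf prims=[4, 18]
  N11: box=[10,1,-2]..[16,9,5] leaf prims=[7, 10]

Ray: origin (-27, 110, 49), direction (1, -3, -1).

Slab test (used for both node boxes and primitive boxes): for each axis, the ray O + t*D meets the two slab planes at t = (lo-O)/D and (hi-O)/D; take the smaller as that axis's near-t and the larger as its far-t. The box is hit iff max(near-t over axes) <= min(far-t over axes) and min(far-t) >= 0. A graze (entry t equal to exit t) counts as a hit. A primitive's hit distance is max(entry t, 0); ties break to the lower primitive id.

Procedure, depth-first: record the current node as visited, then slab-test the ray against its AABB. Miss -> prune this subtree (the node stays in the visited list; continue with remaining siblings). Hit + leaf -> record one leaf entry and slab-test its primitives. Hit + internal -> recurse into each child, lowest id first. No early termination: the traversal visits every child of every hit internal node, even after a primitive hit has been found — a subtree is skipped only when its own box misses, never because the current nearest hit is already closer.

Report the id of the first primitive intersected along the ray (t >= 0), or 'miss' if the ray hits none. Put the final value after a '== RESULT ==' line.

Traverse from the root:
N0 x:[15,50] y:[29,130/3] z:[32,68] -> hit [32,130/3], descend [3, 5, 7, 8]
  N3 x:[16,35] y:[97/3,41] z:[32,51] -> hit [97/3,35], descend [1, 4]
    N1 x:[16,35] y:[97/3,35] z:[34,46] -> hit [34,35] leaf, test {P6@t=34, P8(miss), P12(miss)}
    N4 x:[16,27] y:[37,41] z:[32,51] -> miss, prune
  N5 x:[37,50] y:[91/3,130/3] z:[39,51] -> hit [39,130/3], descend [9, 10, 11]
    N9 x:[41,48] y:[39,130/3] z:[39,51] -> hit [41,130/3] leaf, test {P1(miss), P16@t=42, P19(miss)}
    N10 x:[37,50] y:[91/3,97/3] z:[41,47] -> miss, prune
    N11 x:[37,43] y:[101/3,109/3] z:[44,51] -> miss, prune
  N7 x:[15,34] y:[32,109/3] z:[54,68] -> miss, prune
  N8 x:[36,41] y:[29,41] z:[56,67] -> miss, prune

Summary -> nodes [0, 3, 1, 4, 5, 9, 10, 11, 7, 8]; box-tests=10; leaf-entries=2; first=P6

== RESULT ==
6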